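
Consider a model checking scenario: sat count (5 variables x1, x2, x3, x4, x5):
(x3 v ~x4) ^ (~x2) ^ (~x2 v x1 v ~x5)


CNF with 3 clauses over 5 vars (32 assignments).
An assignment satisfies CNF iff every clause has >=1 true literal.
Check each row (bits = x1,x2,x3,x4,x5; clause T/F shown):
  row 0 [00000]: clauses=TTT -> 1
  row 1 [00001]: clauses=TTT -> 1
  row 2 [00010]: clauses=FTT -> 0
  row 3 [00011]: clauses=FTT -> 0
  row 4 [00100]: clauses=TTT -> 1
  row 5 [00101]: clauses=TTT -> 1
  row 6 [00110]: clauses=TTT -> 1
  row 7 [00111]: clauses=TTT -> 1
  row 8 [01000]: clauses=TFT -> 0
  row 9 [01001]: clauses=TFF -> 0
  row 10 [01010]: clauses=FFT -> 0
  row 11 [01011]: clauses=FFF -> 0
  row 12 [01100]: clauses=TFT -> 0
  row 13 [01101]: clauses=TFF -> 0
  row 14 [01110]: clauses=TFT -> 0
  row 15 [01111]: clauses=TFF -> 0
  row 16 [10000]: clauses=TTT -> 1
  row 17 [10001]: clauses=TTT -> 1
  row 18 [10010]: clauses=FTT -> 0
  row 19 [10011]: clauses=FTT -> 0
  row 20 [10100]: clauses=TTT -> 1
  row 21 [10101]: clauses=TTT -> 1
  row 22 [10110]: clauses=TTT -> 1
  row 23 [10111]: clauses=TTT -> 1
  row 24 [11000]: clauses=TFT -> 0
  row 25 [11001]: clauses=TFT -> 0
  row 26 [11010]: clauses=FFT -> 0
  row 27 [11011]: clauses=FFT -> 0
  row 28 [11100]: clauses=TFT -> 0
  row 29 [11101]: clauses=TFT -> 0
  row 30 [11110]: clauses=TFT -> 0
  row 31 [11111]: clauses=TFT -> 0
Full result column, 8 rows per line (x1,x2 fixed per line; x3,x4,x5 runs 000..111 left to right):
  rows 0-7 [x1,x2=00]: 11001111  (ones: 6)
  rows 8-15 [x1,x2=01]: 00000000  (ones: 0)
  rows 16-23 [x1,x2=10]: 11001111  (ones: 6)
  rows 24-31 [x1,x2=11]: 00000000  (ones: 0)
Satisfying assignments = 6+0+6+0 = 12

12


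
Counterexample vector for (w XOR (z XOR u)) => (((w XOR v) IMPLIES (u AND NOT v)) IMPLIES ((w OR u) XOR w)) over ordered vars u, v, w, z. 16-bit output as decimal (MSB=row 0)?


F1 = (w XOR (z XOR u))
F2 = (((w XOR v) IMPLIES (u AND NOT v)) IMPLIES ((w OR u) XOR w))
Counterexample to F1=>F2 is where F1=1 and F2=0.
Evaluate each row (bits = u,v,w,z, MSB first):
  row 0 [0000]: F1=0 F2=0 -> F1&~F2 -> 0
  row 1 [0001]: F1=1 F2=0 -> F1&~F2 -> 1
  row 2 [0010]: F1=1 F2=1 -> F1&~F2 -> 0
  row 3 [0011]: F1=0 F2=1 -> F1&~F2 -> 0
  row 4 [0100]: F1=0 F2=1 -> F1&~F2 -> 0
  row 5 [0101]: F1=1 F2=1 -> F1&~F2 -> 0
  row 6 [0110]: F1=1 F2=0 -> F1&~F2 -> 1
  row 7 [0111]: F1=0 F2=0 -> F1&~F2 -> 0
  row 8 [1000]: F1=1 F2=1 -> F1&~F2 -> 0
  row 9 [1001]: F1=0 F2=1 -> F1&~F2 -> 0
  row 10 [1010]: F1=0 F2=0 -> F1&~F2 -> 0
  row 11 [1011]: F1=1 F2=0 -> F1&~F2 -> 1
  row 12 [1100]: F1=1 F2=1 -> F1&~F2 -> 0
  row 13 [1101]: F1=0 F2=1 -> F1&~F2 -> 0
  row 14 [1110]: F1=0 F2=0 -> F1&~F2 -> 0
  row 15 [1111]: F1=1 F2=0 -> F1&~F2 -> 1
Full result column, 4 rows per line (u,v fixed per line; w,z runs 00..11 left to right):
  rows 0-3 [u,v=00]: 0100  = hex 4
  rows 4-7 [u,v=01]: 0010  = hex 2
  rows 8-11 [u,v=10]: 0001  = hex 1
  rows 12-15 [u,v=11]: 0001  = hex 1
Counterexample vector (row 0 .. row 15) = 0100001000010001
Output column grouped in 4s = 0100 0010 0001 0001 = 0x4211
Convert to decimal digit by digit (value = value*16 + digit):
  4 -> 4
  4*16 + 2 = 66
  66*16 + 1 = 1057
  1057*16 + 1 = 16913
Decimal = 16913

16913


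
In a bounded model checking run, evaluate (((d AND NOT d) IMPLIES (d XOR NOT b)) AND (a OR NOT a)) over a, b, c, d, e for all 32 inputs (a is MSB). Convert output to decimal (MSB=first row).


Formula: (((d AND NOT d) IMPLIES (d XOR NOT b)) AND (a OR NOT a)) over a, b, c, d, e (32 rows)
Evaluate each row (bits = a,b,c,d,e, MSB first):
  row 0 [00000]: (((0 AND NOT 0) IMPLIES (0 XOR NOT 0)) AND (0 OR NOT 0)) -> 1
  row 1 [00001]: (((0 AND NOT 0) IMPLIES (0 XOR NOT 0)) AND (0 OR NOT 0)) -> 1
  row 2 [00010]: (((1 AND NOT 1) IMPLIES (1 XOR NOT 0)) AND (0 OR NOT 0)) -> 1
  row 3 [00011]: (((1 AND NOT 1) IMPLIES (1 XOR NOT 0)) AND (0 OR NOT 0)) -> 1
  row 4 [00100]: (((0 AND NOT 0) IMPLIES (0 XOR NOT 0)) AND (0 OR NOT 0)) -> 1
  row 5 [00101]: (((0 AND NOT 0) IMPLIES (0 XOR NOT 0)) AND (0 OR NOT 0)) -> 1
  row 6 [00110]: (((1 AND NOT 1) IMPLIES (1 XOR NOT 0)) AND (0 OR NOT 0)) -> 1
  row 7 [00111]: (((1 AND NOT 1) IMPLIES (1 XOR NOT 0)) AND (0 OR NOT 0)) -> 1
  row 8 [01000]: (((0 AND NOT 0) IMPLIES (0 XOR NOT 1)) AND (0 OR NOT 0)) -> 1
  row 9 [01001]: (((0 AND NOT 0) IMPLIES (0 XOR NOT 1)) AND (0 OR NOT 0)) -> 1
  row 10 [01010]: (((1 AND NOT 1) IMPLIES (1 XOR NOT 1)) AND (0 OR NOT 0)) -> 1
  row 11 [01011]: (((1 AND NOT 1) IMPLIES (1 XOR NOT 1)) AND (0 OR NOT 0)) -> 1
  row 12 [01100]: (((0 AND NOT 0) IMPLIES (0 XOR NOT 1)) AND (0 OR NOT 0)) -> 1
  row 13 [01101]: (((0 AND NOT 0) IMPLIES (0 XOR NOT 1)) AND (0 OR NOT 0)) -> 1
  row 14 [01110]: (((1 AND NOT 1) IMPLIES (1 XOR NOT 1)) AND (0 OR NOT 0)) -> 1
  row 15 [01111]: (((1 AND NOT 1) IMPLIES (1 XOR NOT 1)) AND (0 OR NOT 0)) -> 1
  row 16 [10000]: (((0 AND NOT 0) IMPLIES (0 XOR NOT 0)) AND (1 OR NOT 1)) -> 1
  row 17 [10001]: (((0 AND NOT 0) IMPLIES (0 XOR NOT 0)) AND (1 OR NOT 1)) -> 1
  row 18 [10010]: (((1 AND NOT 1) IMPLIES (1 XOR NOT 0)) AND (1 OR NOT 1)) -> 1
  row 19 [10011]: (((1 AND NOT 1) IMPLIES (1 XOR NOT 0)) AND (1 OR NOT 1)) -> 1
  row 20 [10100]: (((0 AND NOT 0) IMPLIES (0 XOR NOT 0)) AND (1 OR NOT 1)) -> 1
  row 21 [10101]: (((0 AND NOT 0) IMPLIES (0 XOR NOT 0)) AND (1 OR NOT 1)) -> 1
  row 22 [10110]: (((1 AND NOT 1) IMPLIES (1 XOR NOT 0)) AND (1 OR NOT 1)) -> 1
  row 23 [10111]: (((1 AND NOT 1) IMPLIES (1 XOR NOT 0)) AND (1 OR NOT 1)) -> 1
  row 24 [11000]: (((0 AND NOT 0) IMPLIES (0 XOR NOT 1)) AND (1 OR NOT 1)) -> 1
  row 25 [11001]: (((0 AND NOT 0) IMPLIES (0 XOR NOT 1)) AND (1 OR NOT 1)) -> 1
  row 26 [11010]: (((1 AND NOT 1) IMPLIES (1 XOR NOT 1)) AND (1 OR NOT 1)) -> 1
  row 27 [11011]: (((1 AND NOT 1) IMPLIES (1 XOR NOT 1)) AND (1 OR NOT 1)) -> 1
  row 28 [11100]: (((0 AND NOT 0) IMPLIES (0 XOR NOT 1)) AND (1 OR NOT 1)) -> 1
  row 29 [11101]: (((0 AND NOT 0) IMPLIES (0 XOR NOT 1)) AND (1 OR NOT 1)) -> 1
  row 30 [11110]: (((1 AND NOT 1) IMPLIES (1 XOR NOT 1)) AND (1 OR NOT 1)) -> 1
  row 31 [11111]: (((1 AND NOT 1) IMPLIES (1 XOR NOT 1)) AND (1 OR NOT 1)) -> 1
Full result column, 4 rows per line (a,b,c fixed per line; d,e runs 00..11 left to right):
  rows 0-3 [a,b,c=000]: 1111  = hex F
  rows 4-7 [a,b,c=001]: 1111  = hex F
  rows 8-11 [a,b,c=010]: 1111  = hex F
  rows 12-15 [a,b,c=011]: 1111  = hex F
  rows 16-19 [a,b,c=100]: 1111  = hex F
  rows 20-23 [a,b,c=101]: 1111  = hex F
  rows 24-27 [a,b,c=110]: 1111  = hex F
  rows 28-31 [a,b,c=111]: 1111  = hex F
Output column (row 0 .. row 31) = 11111111111111111111111111111111
Output column grouped in 4s = 1111 1111 1111 1111 1111 1111 1111 1111 = 0xFFFFFFFF
Convert to decimal digit by digit (value = value*16 + digit):
  F -> 15
  15*16 + 15 (F) = 255
  255*16 + 15 (F) = 4095
  4095*16 + 15 (F) = 65535
  65535*16 + 15 (F) = 1048575
  1048575*16 + 15 (F) = 16777215
  16777215*16 + 15 (F) = 268435455
  268435455*16 + 15 (F) = 4294967295
Decimal = 4294967295

4294967295


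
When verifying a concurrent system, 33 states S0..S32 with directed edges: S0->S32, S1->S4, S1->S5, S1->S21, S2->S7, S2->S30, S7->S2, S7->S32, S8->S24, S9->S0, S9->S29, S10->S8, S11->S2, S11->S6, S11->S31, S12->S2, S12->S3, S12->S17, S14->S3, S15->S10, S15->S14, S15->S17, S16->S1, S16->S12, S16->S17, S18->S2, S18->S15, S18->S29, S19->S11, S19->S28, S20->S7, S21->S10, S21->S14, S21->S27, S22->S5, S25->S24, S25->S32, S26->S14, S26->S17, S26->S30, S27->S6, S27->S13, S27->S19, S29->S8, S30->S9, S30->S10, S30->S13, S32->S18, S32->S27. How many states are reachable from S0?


BFS from S0:
  layer 0: {S0}
  layer 1: {S32}
  layer 2: {S18, S27}
  layer 3: {S2, S6, S13, S15, S19, S29}
  layer 4: {S7, S8, S10, S11, S14, S17, S28, S30}
  layer 5: {S3, S9, S24, S31}
Reachable set: {S0, S2, S3, S6, S7, S8, S9, S10, S11, S13, S14, S15, S17, S18, S19, S24, S27, S28, S29, S30, S31, S32}
Count = 22

22


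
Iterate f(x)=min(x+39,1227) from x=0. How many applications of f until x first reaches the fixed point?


Step 1: x=0, cap=1227, increment=39
Step 2: x grows by 39 each step until capped at 1227; fixed point is x=1227
Step 3: iterations = ceil(1227/39) = 32

32


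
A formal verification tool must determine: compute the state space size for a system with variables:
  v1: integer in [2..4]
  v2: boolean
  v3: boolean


State space = product of domain sizes of all variables.
Domain sizes:
  v1 (integer in [2..4]): 3
  v2 (boolean): 2
  v3 (boolean): 2
Product = 3 * 2 * 2 = 12

12


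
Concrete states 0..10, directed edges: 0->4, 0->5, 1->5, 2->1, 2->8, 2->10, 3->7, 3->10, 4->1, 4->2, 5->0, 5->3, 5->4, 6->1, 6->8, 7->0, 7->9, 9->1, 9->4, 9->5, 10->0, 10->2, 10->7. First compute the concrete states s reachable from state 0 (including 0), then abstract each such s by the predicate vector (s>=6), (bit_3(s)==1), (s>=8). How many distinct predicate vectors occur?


BFS from 0:
Concrete reachable: {0, 1, 2, 3, 4, 5, 7, 8, 9, 10}
Abstract via predicates (s>=6), (bit_3(s)==1), (s>=8):
  (0,0,0) <- {0, 1, 2, 3, 4, 5}
  (1,0,0) <- {7}
  (1,1,1) <- {8, 9, 10}
Distinct abstract states = 3

3


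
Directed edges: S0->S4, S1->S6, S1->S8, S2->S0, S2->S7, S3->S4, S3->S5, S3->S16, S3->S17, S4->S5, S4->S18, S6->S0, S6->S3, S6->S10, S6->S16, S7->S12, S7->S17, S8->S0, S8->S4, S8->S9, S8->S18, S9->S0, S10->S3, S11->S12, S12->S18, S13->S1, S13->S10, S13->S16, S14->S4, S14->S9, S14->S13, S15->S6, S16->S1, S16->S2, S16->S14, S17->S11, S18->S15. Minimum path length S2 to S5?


BFS layer-by-layer from S2:
  dist 0: {S2}
  dist 1: {S0, S7}
  dist 2: {S4, S12, S17}
  dist 3: {S5, S11, S18}
  -> S5 reached at distance 3
Shortest path length = 3

3


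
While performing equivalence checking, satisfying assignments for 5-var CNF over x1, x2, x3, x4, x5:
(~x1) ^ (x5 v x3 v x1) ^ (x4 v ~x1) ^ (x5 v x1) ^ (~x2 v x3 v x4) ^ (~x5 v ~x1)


CNF with 6 clauses over 5 vars (32 assignments).
An assignment satisfies CNF iff every clause has >=1 true literal.
Check each row (bits = x1,x2,x3,x4,x5; clause T/F shown):
  row 0 [00000]: clauses=TFTFTT -> 0
  row 1 [00001]: clauses=TTTTTT -> 1
  row 2 [00010]: clauses=TFTFTT -> 0
  row 3 [00011]: clauses=TTTTTT -> 1
  row 4 [00100]: clauses=TTTFTT -> 0
  row 5 [00101]: clauses=TTTTTT -> 1
  row 6 [00110]: clauses=TTTFTT -> 0
  row 7 [00111]: clauses=TTTTTT -> 1
  row 8 [01000]: clauses=TFTFFT -> 0
  row 9 [01001]: clauses=TTTTFT -> 0
  row 10 [01010]: clauses=TFTFTT -> 0
  row 11 [01011]: clauses=TTTTTT -> 1
  row 12 [01100]: clauses=TTTFTT -> 0
  row 13 [01101]: clauses=TTTTTT -> 1
  row 14 [01110]: clauses=TTTFTT -> 0
  row 15 [01111]: clauses=TTTTTT -> 1
  row 16 [10000]: clauses=FTFTTT -> 0
  row 17 [10001]: clauses=FTFTTF -> 0
  row 18 [10010]: clauses=FTTTTT -> 0
  row 19 [10011]: clauses=FTTTTF -> 0
  row 20 [10100]: clauses=FTFTTT -> 0
  row 21 [10101]: clauses=FTFTTF -> 0
  row 22 [10110]: clauses=FTTTTT -> 0
  row 23 [10111]: clauses=FTTTTF -> 0
  row 24 [11000]: clauses=FTFTFT -> 0
  row 25 [11001]: clauses=FTFTFF -> 0
  row 26 [11010]: clauses=FTTTTT -> 0
  row 27 [11011]: clauses=FTTTTF -> 0
  row 28 [11100]: clauses=FTFTTT -> 0
  row 29 [11101]: clauses=FTFTTF -> 0
  row 30 [11110]: clauses=FTTTTT -> 0
  row 31 [11111]: clauses=FTTTTF -> 0
Full result column, 8 rows per line (x1,x2 fixed per line; x3,x4,x5 runs 000..111 left to right):
  rows 0-7 [x1,x2=00]: 01010101  (ones: 4)
  rows 8-15 [x1,x2=01]: 00010101  (ones: 3)
  rows 16-23 [x1,x2=10]: 00000000  (ones: 0)
  rows 24-31 [x1,x2=11]: 00000000  (ones: 0)
Satisfying assignments = 4+3+0+0 = 7

7


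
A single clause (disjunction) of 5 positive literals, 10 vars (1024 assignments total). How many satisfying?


Step 1: Total=2^10=1024
Step 2: Unsat when all 5 false: 2^5=32
Step 3: Sat=1024-32=992

992


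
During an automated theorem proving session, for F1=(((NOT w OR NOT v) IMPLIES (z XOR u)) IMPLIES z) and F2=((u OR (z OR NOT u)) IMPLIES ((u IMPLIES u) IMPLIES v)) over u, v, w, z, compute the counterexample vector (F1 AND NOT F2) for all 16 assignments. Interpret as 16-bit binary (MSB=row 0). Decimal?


F1 = (((NOT w OR NOT v) IMPLIES (z XOR u)) IMPLIES z)
F2 = ((u OR (z OR NOT u)) IMPLIES ((u IMPLIES u) IMPLIES v))
Counterexample to F1=>F2 is where F1=1 and F2=0.
Evaluate each row (bits = u,v,w,z, MSB first):
  row 0 [0000]: F1=1 F2=0 -> F1&~F2 -> 1
  row 1 [0001]: F1=1 F2=0 -> F1&~F2 -> 1
  row 2 [0010]: F1=1 F2=0 -> F1&~F2 -> 1
  row 3 [0011]: F1=1 F2=0 -> F1&~F2 -> 1
  row 4 [0100]: F1=1 F2=1 -> F1&~F2 -> 0
  row 5 [0101]: F1=1 F2=1 -> F1&~F2 -> 0
  row 6 [0110]: F1=0 F2=1 -> F1&~F2 -> 0
  row 7 [0111]: F1=1 F2=1 -> F1&~F2 -> 0
  row 8 [1000]: F1=0 F2=0 -> F1&~F2 -> 0
  row 9 [1001]: F1=1 F2=0 -> F1&~F2 -> 1
  row 10 [1010]: F1=0 F2=0 -> F1&~F2 -> 0
  row 11 [1011]: F1=1 F2=0 -> F1&~F2 -> 1
  row 12 [1100]: F1=0 F2=1 -> F1&~F2 -> 0
  row 13 [1101]: F1=1 F2=1 -> F1&~F2 -> 0
  row 14 [1110]: F1=0 F2=1 -> F1&~F2 -> 0
  row 15 [1111]: F1=1 F2=1 -> F1&~F2 -> 0
Full result column, 4 rows per line (u,v fixed per line; w,z runs 00..11 left to right):
  rows 0-3 [u,v=00]: 1111  = hex F
  rows 4-7 [u,v=01]: 0000  = hex 0
  rows 8-11 [u,v=10]: 0101  = hex 5
  rows 12-15 [u,v=11]: 0000  = hex 0
Counterexample vector (row 0 .. row 15) = 1111000001010000
Output column grouped in 4s = 1111 0000 0101 0000 = 0xF050
Convert to decimal digit by digit (value = value*16 + digit):
  F -> 15
  15*16 + 0 = 240
  240*16 + 5 = 3845
  3845*16 + 0 = 61520
Decimal = 61520

61520


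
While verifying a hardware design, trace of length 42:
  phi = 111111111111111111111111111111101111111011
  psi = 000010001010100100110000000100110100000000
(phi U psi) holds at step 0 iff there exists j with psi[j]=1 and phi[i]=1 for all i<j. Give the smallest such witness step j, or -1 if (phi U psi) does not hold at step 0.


(phi U psi) at 0: need smallest j with psi[j]=1 and phi[i]=1 for all i in [0,j).
Scan from step 0:
  step 0: phi=1, psi=0 -> continue
  step 1: phi=1, psi=0 -> continue
  step 2: phi=1, psi=0 -> continue
  step 3: phi=1, psi=0 -> continue
  step 4: psi=1 and phi held for [0,4) -> witness found
Witness step = 4

4


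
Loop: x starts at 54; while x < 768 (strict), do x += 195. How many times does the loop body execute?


Step 1: x goes from 54 toward 768 by 195; the body runs while x<768, so iterations = ceil((bound-start)/step)
Step 2: Distance=714
Step 3: ceil(714/195)=4

4


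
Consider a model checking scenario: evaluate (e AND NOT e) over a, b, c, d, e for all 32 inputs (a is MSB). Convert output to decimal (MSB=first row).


Formula: (e AND NOT e) over a, b, c, d, e (32 rows)
Evaluate each row (bits = a,b,c,d,e, MSB first):
  row 0 [00000]: (0 AND NOT 0) -> 0
  row 1 [00001]: (1 AND NOT 1) -> 0
  row 2 [00010]: (0 AND NOT 0) -> 0
  row 3 [00011]: (1 AND NOT 1) -> 0
  row 4 [00100]: (0 AND NOT 0) -> 0
  row 5 [00101]: (1 AND NOT 1) -> 0
  row 6 [00110]: (0 AND NOT 0) -> 0
  row 7 [00111]: (1 AND NOT 1) -> 0
  row 8 [01000]: (0 AND NOT 0) -> 0
  row 9 [01001]: (1 AND NOT 1) -> 0
  row 10 [01010]: (0 AND NOT 0) -> 0
  row 11 [01011]: (1 AND NOT 1) -> 0
  row 12 [01100]: (0 AND NOT 0) -> 0
  row 13 [01101]: (1 AND NOT 1) -> 0
  row 14 [01110]: (0 AND NOT 0) -> 0
  row 15 [01111]: (1 AND NOT 1) -> 0
  row 16 [10000]: (0 AND NOT 0) -> 0
  row 17 [10001]: (1 AND NOT 1) -> 0
  row 18 [10010]: (0 AND NOT 0) -> 0
  row 19 [10011]: (1 AND NOT 1) -> 0
  row 20 [10100]: (0 AND NOT 0) -> 0
  row 21 [10101]: (1 AND NOT 1) -> 0
  row 22 [10110]: (0 AND NOT 0) -> 0
  row 23 [10111]: (1 AND NOT 1) -> 0
  row 24 [11000]: (0 AND NOT 0) -> 0
  row 25 [11001]: (1 AND NOT 1) -> 0
  row 26 [11010]: (0 AND NOT 0) -> 0
  row 27 [11011]: (1 AND NOT 1) -> 0
  row 28 [11100]: (0 AND NOT 0) -> 0
  row 29 [11101]: (1 AND NOT 1) -> 0
  row 30 [11110]: (0 AND NOT 0) -> 0
  row 31 [11111]: (1 AND NOT 1) -> 0
Full result column, 4 rows per line (a,b,c fixed per line; d,e runs 00..11 left to right):
  rows 0-3 [a,b,c=000]: 0000  = hex 0
  rows 4-7 [a,b,c=001]: 0000  = hex 0
  rows 8-11 [a,b,c=010]: 0000  = hex 0
  rows 12-15 [a,b,c=011]: 0000  = hex 0
  rows 16-19 [a,b,c=100]: 0000  = hex 0
  rows 20-23 [a,b,c=101]: 0000  = hex 0
  rows 24-27 [a,b,c=110]: 0000  = hex 0
  rows 28-31 [a,b,c=111]: 0000  = hex 0
Output column (row 0 .. row 31) = 00000000000000000000000000000000
Output column grouped in 4s = 0000 0000 0000 0000 0000 0000 0000 0000 = 0x00000000
Convert to decimal digit by digit (value = value*16 + digit):
  0 -> 0
  0*16 + 0 = 0
  0*16 + 0 = 0
  0*16 + 0 = 0
  0*16 + 0 = 0
  0*16 + 0 = 0
  0*16 + 0 = 0
  0*16 + 0 = 0
Decimal = 0

0


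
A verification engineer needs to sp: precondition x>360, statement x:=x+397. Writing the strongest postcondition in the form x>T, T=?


Formula: sp(P, x:=E) = exists old_x. (x = E[old_x/x]) AND P[old_x/x] (old_x is the value of x before the assignment; eliminate old_x by solving x = E[old_x/x] for old_x)
Step 1: Precondition P: x>360, i.e. old_x > 360
Step 2: Assignment gives x = old_x + 397, so old_x = x - 397
Step 3: Substitute into P: x - 397 > 360
Step 4: Simplify: x > 360+397 = 757

757


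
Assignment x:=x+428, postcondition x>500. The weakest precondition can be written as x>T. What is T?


Formula: wp(x:=E, P) = P[E/x] (substitute E for x in postcondition)
Step 1: Postcondition: x>500
Step 2: Substitute x+428 for x: x+428>500
Step 3: Solve for x: x > 500-428 = 72

72


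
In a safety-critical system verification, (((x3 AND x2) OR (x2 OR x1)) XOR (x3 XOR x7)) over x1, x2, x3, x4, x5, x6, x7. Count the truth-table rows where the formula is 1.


Formula: (((x3 AND x2) OR (x2 OR x1)) XOR (x3 XOR x7)) over 7 vars (128 rows)
Evaluate each row (x1, x2, x3, x4, x5, x6, x7 as bits, MSB first):
  row 0 [0000000]: (((0 AND 0) OR (0 OR 0)) XOR (0 XOR 0)) -> 0
  row 1 [0000001]: (((0 AND 0) OR (0 OR 0)) XOR (0 XOR 1)) -> 1
  row 2 [0000010]: (((0 AND 0) OR (0 OR 0)) XOR (0 XOR 0)) -> 0
  row 3 [0000011]: (((0 AND 0) OR (0 OR 0)) XOR (0 XOR 1)) -> 1
  row 4 [0000100]: (((0 AND 0) OR (0 OR 0)) XOR (0 XOR 0)) -> 0
  (every remaining row is evaluated the same way; all 128 results are listed next)
Full result column, 8 rows per line (x1,x2,x3,x4 fixed per line; x5,x6,x7 runs 000..111 left to right):
  rows 0-7 [x1,x2,x3,x4=0000]: 01010101  (ones: 4)
  rows 8-15 [x1,x2,x3,x4=0001]: 01010101  (ones: 4)
  rows 16-23 [x1,x2,x3,x4=0010]: 10101010  (ones: 4)
  rows 24-31 [x1,x2,x3,x4=0011]: 10101010  (ones: 4)
  rows 32-39 [x1,x2,x3,x4=0100]: 10101010  (ones: 4)
  rows 40-47 [x1,x2,x3,x4=0101]: 10101010  (ones: 4)
  rows 48-55 [x1,x2,x3,x4=0110]: 01010101  (ones: 4)
  rows 56-63 [x1,x2,x3,x4=0111]: 01010101  (ones: 4)
  rows 64-71 [x1,x2,x3,x4=1000]: 10101010  (ones: 4)
  rows 72-79 [x1,x2,x3,x4=1001]: 10101010  (ones: 4)
  rows 80-87 [x1,x2,x3,x4=1010]: 01010101  (ones: 4)
  rows 88-95 [x1,x2,x3,x4=1011]: 01010101  (ones: 4)
  rows 96-103 [x1,x2,x3,x4=1100]: 10101010  (ones: 4)
  rows 104-111 [x1,x2,x3,x4=1101]: 10101010  (ones: 4)
  rows 112-119 [x1,x2,x3,x4=1110]: 01010101  (ones: 4)
  rows 120-127 [x1,x2,x3,x4=1111]: 01010101  (ones: 4)
Count of 1-rows = 4+4+4+4+4+4+4+4+4+4+4+4+4+4+4+4 = 64

64


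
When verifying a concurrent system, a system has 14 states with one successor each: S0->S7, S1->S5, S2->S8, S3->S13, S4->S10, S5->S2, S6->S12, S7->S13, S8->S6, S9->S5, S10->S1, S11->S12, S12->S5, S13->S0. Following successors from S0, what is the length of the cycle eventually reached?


Trace from S0 until a state repeats:
  S0 -> S7 -> S13 -> S0
S0 first seen at step 0, revisited at step 3.
Cycle length = 3 - 0 = 3

3


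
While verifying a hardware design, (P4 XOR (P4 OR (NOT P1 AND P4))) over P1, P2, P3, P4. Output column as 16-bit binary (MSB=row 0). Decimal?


Formula: (P4 XOR (P4 OR (NOT P1 AND P4))) over P1, P2, P3, P4 (16 rows)
Evaluate each row (bits = P1,P2,P3,P4, MSB first):
  row 0 [0000]: (0 XOR (0 OR (NOT 0 AND 0))) -> 0
  row 1 [0001]: (1 XOR (1 OR (NOT 0 AND 1))) -> 0
  row 2 [0010]: (0 XOR (0 OR (NOT 0 AND 0))) -> 0
  row 3 [0011]: (1 XOR (1 OR (NOT 0 AND 1))) -> 0
  row 4 [0100]: (0 XOR (0 OR (NOT 0 AND 0))) -> 0
  row 5 [0101]: (1 XOR (1 OR (NOT 0 AND 1))) -> 0
  row 6 [0110]: (0 XOR (0 OR (NOT 0 AND 0))) -> 0
  row 7 [0111]: (1 XOR (1 OR (NOT 0 AND 1))) -> 0
  row 8 [1000]: (0 XOR (0 OR (NOT 1 AND 0))) -> 0
  row 9 [1001]: (1 XOR (1 OR (NOT 1 AND 1))) -> 0
  row 10 [1010]: (0 XOR (0 OR (NOT 1 AND 0))) -> 0
  row 11 [1011]: (1 XOR (1 OR (NOT 1 AND 1))) -> 0
  row 12 [1100]: (0 XOR (0 OR (NOT 1 AND 0))) -> 0
  row 13 [1101]: (1 XOR (1 OR (NOT 1 AND 1))) -> 0
  row 14 [1110]: (0 XOR (0 OR (NOT 1 AND 0))) -> 0
  row 15 [1111]: (1 XOR (1 OR (NOT 1 AND 1))) -> 0
Full result column, 4 rows per line (P1,P2 fixed per line; P3,P4 runs 00..11 left to right):
  rows 0-3 [P1,P2=00]: 0000  = hex 0
  rows 4-7 [P1,P2=01]: 0000  = hex 0
  rows 8-11 [P1,P2=10]: 0000  = hex 0
  rows 12-15 [P1,P2=11]: 0000  = hex 0
Output column (row 0 .. row 15) = 0000000000000000
Output column grouped in 4s = 0000 0000 0000 0000 = 0x0000
Convert to decimal digit by digit (value = value*16 + digit):
  0 -> 0
  0*16 + 0 = 0
  0*16 + 0 = 0
  0*16 + 0 = 0
Decimal = 0

0


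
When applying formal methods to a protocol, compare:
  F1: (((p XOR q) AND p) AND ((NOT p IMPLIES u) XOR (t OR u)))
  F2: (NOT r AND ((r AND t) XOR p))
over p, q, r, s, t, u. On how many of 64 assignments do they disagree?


F1 = (((p XOR q) AND p) AND ((NOT p IMPLIES u) XOR (t OR u)))
F2 = (NOT r AND ((r AND t) XOR p))
Evaluate both on each of 64 rows (bits = p,q,r,s,t,u):
  row 0 [000000]: F1=0 F2=0 -> 0
  row 1 [000001]: F1=0 F2=0 -> 0
  row 2 [000010]: F1=0 F2=0 -> 0
  row 3 [000011]: F1=0 F2=0 -> 0
  row 4 [000100]: F1=0 F2=0 -> 0
  (every remaining row is evaluated the same way; all 64 results are listed next)
Full result column, 8 rows per line (p,q,r fixed per line; s,t,u runs 000..111 left to right):
  rows 0-7 [p,q,r=000]: 00000000  (ones: 0)
  rows 8-15 [p,q,r=001]: 00000000  (ones: 0)
  rows 16-23 [p,q,r=010]: 00000000  (ones: 0)
  rows 24-31 [p,q,r=011]: 00000000  (ones: 0)
  rows 32-39 [p,q,r=100]: 01110111  (ones: 6)
  rows 40-47 [p,q,r=101]: 10001000  (ones: 2)
  rows 48-55 [p,q,r=110]: 11111111  (ones: 8)
  rows 56-63 [p,q,r=111]: 00000000  (ones: 0)
Disagreements = 0+0+0+0+6+2+8+0 = 16

16


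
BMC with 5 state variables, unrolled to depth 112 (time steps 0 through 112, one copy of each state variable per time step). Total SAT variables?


BMC unrolls to depth k, creating one copy of each state var for steps 0..k.
Step count = 112 + 1 = 113 (steps 0 through 112)
Vars per step = 5
Total = 5 * 113 = 565

565


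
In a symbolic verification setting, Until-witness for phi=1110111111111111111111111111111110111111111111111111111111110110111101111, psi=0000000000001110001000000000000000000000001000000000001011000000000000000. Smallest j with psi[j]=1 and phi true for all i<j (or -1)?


(phi U psi) at 0: need smallest j with psi[j]=1 and phi[i]=1 for all i in [0,j).
Scan from step 0:
  step 0: phi=1, psi=0 -> continue
  step 1: phi=1, psi=0 -> continue
  step 2: phi=1, psi=0 -> continue
  step 3: phi=0 -> phi-prefix broken from here
  step 12: psi=1 but phi already failed -> not a witness
  step 13: psi=1 but phi already failed -> not a witness
  step 14: psi=1 but phi already failed -> not a witness
  step 18: psi=1 but phi already failed -> not a witness
  step 42: psi=1 but phi already failed -> not a witness
  step 54: psi=1 but phi already failed -> not a witness
  step 56: psi=1 but phi already failed -> not a witness
  step 57: psi=1 but phi already failed -> not a witness
  end of trace: no witness -> -1
Witness step = -1

-1


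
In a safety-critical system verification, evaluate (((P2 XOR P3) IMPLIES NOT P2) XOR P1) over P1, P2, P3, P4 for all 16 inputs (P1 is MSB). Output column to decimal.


Formula: (((P2 XOR P3) IMPLIES NOT P2) XOR P1) over P1, P2, P3, P4 (16 rows)
Evaluate each row (bits = P1,P2,P3,P4, MSB first):
  row 0 [0000]: (((0 XOR 0) IMPLIES NOT 0) XOR 0) -> 1
  row 1 [0001]: (((0 XOR 0) IMPLIES NOT 0) XOR 0) -> 1
  row 2 [0010]: (((0 XOR 1) IMPLIES NOT 0) XOR 0) -> 1
  row 3 [0011]: (((0 XOR 1) IMPLIES NOT 0) XOR 0) -> 1
  row 4 [0100]: (((1 XOR 0) IMPLIES NOT 1) XOR 0) -> 0
  row 5 [0101]: (((1 XOR 0) IMPLIES NOT 1) XOR 0) -> 0
  row 6 [0110]: (((1 XOR 1) IMPLIES NOT 1) XOR 0) -> 1
  row 7 [0111]: (((1 XOR 1) IMPLIES NOT 1) XOR 0) -> 1
  row 8 [1000]: (((0 XOR 0) IMPLIES NOT 0) XOR 1) -> 0
  row 9 [1001]: (((0 XOR 0) IMPLIES NOT 0) XOR 1) -> 0
  row 10 [1010]: (((0 XOR 1) IMPLIES NOT 0) XOR 1) -> 0
  row 11 [1011]: (((0 XOR 1) IMPLIES NOT 0) XOR 1) -> 0
  row 12 [1100]: (((1 XOR 0) IMPLIES NOT 1) XOR 1) -> 1
  row 13 [1101]: (((1 XOR 0) IMPLIES NOT 1) XOR 1) -> 1
  row 14 [1110]: (((1 XOR 1) IMPLIES NOT 1) XOR 1) -> 0
  row 15 [1111]: (((1 XOR 1) IMPLIES NOT 1) XOR 1) -> 0
Full result column, 4 rows per line (P1,P2 fixed per line; P3,P4 runs 00..11 left to right):
  rows 0-3 [P1,P2=00]: 1111  = hex F
  rows 4-7 [P1,P2=01]: 0011  = hex 3
  rows 8-11 [P1,P2=10]: 0000  = hex 0
  rows 12-15 [P1,P2=11]: 1100  = hex C
Output column (row 0 .. row 15) = 1111001100001100
Output column grouped in 4s = 1111 0011 0000 1100 = 0xF30C
Convert to decimal digit by digit (value = value*16 + digit):
  F -> 15
  15*16 + 3 = 243
  243*16 + 0 = 3888
  3888*16 + 12 (C) = 62220
Decimal = 62220

62220


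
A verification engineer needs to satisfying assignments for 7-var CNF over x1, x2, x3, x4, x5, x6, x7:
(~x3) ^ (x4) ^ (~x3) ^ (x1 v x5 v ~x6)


CNF with 4 clauses over 7 vars (128 assignments).
An assignment satisfies CNF iff every clause has >=1 true literal.
Check each row (bits = x1,x2,x3,x4,x5,x6,x7; clause T/F shown):
  row 0 [0000000]: clauses=TFTT -> 0
  row 1 [0000001]: clauses=TFTT -> 0
  row 2 [0000010]: clauses=TFTF -> 0
  row 3 [0000011]: clauses=TFTF -> 0
  row 4 [0000100]: clauses=TFTT -> 0
  (every remaining row is evaluated the same way; all 128 results are listed next)
Full result column, 8 rows per line (x1,x2,x3,x4 fixed per line; x5,x6,x7 runs 000..111 left to right):
  rows 0-7 [x1,x2,x3,x4=0000]: 00000000  (ones: 0)
  rows 8-15 [x1,x2,x3,x4=0001]: 11001111  (ones: 6)
  rows 16-23 [x1,x2,x3,x4=0010]: 00000000  (ones: 0)
  rows 24-31 [x1,x2,x3,x4=0011]: 00000000  (ones: 0)
  rows 32-39 [x1,x2,x3,x4=0100]: 00000000  (ones: 0)
  rows 40-47 [x1,x2,x3,x4=0101]: 11001111  (ones: 6)
  rows 48-55 [x1,x2,x3,x4=0110]: 00000000  (ones: 0)
  rows 56-63 [x1,x2,x3,x4=0111]: 00000000  (ones: 0)
  rows 64-71 [x1,x2,x3,x4=1000]: 00000000  (ones: 0)
  rows 72-79 [x1,x2,x3,x4=1001]: 11111111  (ones: 8)
  rows 80-87 [x1,x2,x3,x4=1010]: 00000000  (ones: 0)
  rows 88-95 [x1,x2,x3,x4=1011]: 00000000  (ones: 0)
  rows 96-103 [x1,x2,x3,x4=1100]: 00000000  (ones: 0)
  rows 104-111 [x1,x2,x3,x4=1101]: 11111111  (ones: 8)
  rows 112-119 [x1,x2,x3,x4=1110]: 00000000  (ones: 0)
  rows 120-127 [x1,x2,x3,x4=1111]: 00000000  (ones: 0)
Satisfying assignments = 0+6+0+0+0+6+0+0+0+8+0+0+0+8+0+0 = 28

28


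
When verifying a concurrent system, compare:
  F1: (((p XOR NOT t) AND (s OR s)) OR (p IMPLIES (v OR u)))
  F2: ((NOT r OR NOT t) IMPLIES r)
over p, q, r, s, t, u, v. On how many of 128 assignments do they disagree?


F1 = (((p XOR NOT t) AND (s OR s)) OR (p IMPLIES (v OR u)))
F2 = ((NOT r OR NOT t) IMPLIES r)
Evaluate both on each of 128 rows (bits = p,q,r,s,t,u,v):
  row 0 [0000000]: F1=1 F2=0 (differ) -> 1
  row 1 [0000001]: F1=1 F2=0 (differ) -> 1
  row 2 [0000010]: F1=1 F2=0 (differ) -> 1
  row 3 [0000011]: F1=1 F2=0 (differ) -> 1
  row 4 [0000100]: F1=1 F2=0 (differ) -> 1
  (every remaining row is evaluated the same way; all 128 results are listed next)
Full result column, 8 rows per line (p,q,r,s fixed per line; t,u,v runs 000..111 left to right):
  rows 0-7 [p,q,r,s=0000]: 11111111  (ones: 8)
  rows 8-15 [p,q,r,s=0001]: 11111111  (ones: 8)
  rows 16-23 [p,q,r,s=0010]: 00000000  (ones: 0)
  rows 24-31 [p,q,r,s=0011]: 00000000  (ones: 0)
  rows 32-39 [p,q,r,s=0100]: 11111111  (ones: 8)
  rows 40-47 [p,q,r,s=0101]: 11111111  (ones: 8)
  rows 48-55 [p,q,r,s=0110]: 00000000  (ones: 0)
  rows 56-63 [p,q,r,s=0111]: 00000000  (ones: 0)
  rows 64-71 [p,q,r,s=1000]: 01110111  (ones: 6)
  rows 72-79 [p,q,r,s=1001]: 01111111  (ones: 7)
  rows 80-87 [p,q,r,s=1010]: 10001000  (ones: 2)
  rows 88-95 [p,q,r,s=1011]: 10000000  (ones: 1)
  rows 96-103 [p,q,r,s=1100]: 01110111  (ones: 6)
  rows 104-111 [p,q,r,s=1101]: 01111111  (ones: 7)
  rows 112-119 [p,q,r,s=1110]: 10001000  (ones: 2)
  rows 120-127 [p,q,r,s=1111]: 10000000  (ones: 1)
Disagreements = 8+8+0+0+8+8+0+0+6+7+2+1+6+7+2+1 = 64

64


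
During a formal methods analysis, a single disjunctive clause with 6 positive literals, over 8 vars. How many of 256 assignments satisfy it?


Step 1: Total=2^8=256
Step 2: Unsat when all 6 false: 2^2=4
Step 3: Sat=256-4=252

252


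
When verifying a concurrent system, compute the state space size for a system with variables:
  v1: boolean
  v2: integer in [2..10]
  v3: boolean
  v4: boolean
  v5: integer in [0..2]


State space = product of domain sizes of all variables.
Domain sizes:
  v1 (boolean): 2
  v2 (integer in [2..10]): 9
  v3 (boolean): 2
  v4 (boolean): 2
  v5 (integer in [0..2]): 3
Product = 2 * 9 * 2 * 2 * 3 = 216

216


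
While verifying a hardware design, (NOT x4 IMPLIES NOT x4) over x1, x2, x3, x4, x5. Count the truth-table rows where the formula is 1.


Formula: (NOT x4 IMPLIES NOT x4) over 5 vars (32 rows)
Evaluate each row (x1, x2, x3, x4, x5 as bits, MSB first):
  row 0 [00000]: (NOT 0 IMPLIES NOT 0) -> 1
  row 1 [00001]: (NOT 0 IMPLIES NOT 0) -> 1
  row 2 [00010]: (NOT 1 IMPLIES NOT 1) -> 1
  row 3 [00011]: (NOT 1 IMPLIES NOT 1) -> 1
  row 4 [00100]: (NOT 0 IMPLIES NOT 0) -> 1
  row 5 [00101]: (NOT 0 IMPLIES NOT 0) -> 1
  row 6 [00110]: (NOT 1 IMPLIES NOT 1) -> 1
  row 7 [00111]: (NOT 1 IMPLIES NOT 1) -> 1
  row 8 [01000]: (NOT 0 IMPLIES NOT 0) -> 1
  row 9 [01001]: (NOT 0 IMPLIES NOT 0) -> 1
  row 10 [01010]: (NOT 1 IMPLIES NOT 1) -> 1
  row 11 [01011]: (NOT 1 IMPLIES NOT 1) -> 1
  row 12 [01100]: (NOT 0 IMPLIES NOT 0) -> 1
  row 13 [01101]: (NOT 0 IMPLIES NOT 0) -> 1
  row 14 [01110]: (NOT 1 IMPLIES NOT 1) -> 1
  row 15 [01111]: (NOT 1 IMPLIES NOT 1) -> 1
  row 16 [10000]: (NOT 0 IMPLIES NOT 0) -> 1
  row 17 [10001]: (NOT 0 IMPLIES NOT 0) -> 1
  row 18 [10010]: (NOT 1 IMPLIES NOT 1) -> 1
  row 19 [10011]: (NOT 1 IMPLIES NOT 1) -> 1
  row 20 [10100]: (NOT 0 IMPLIES NOT 0) -> 1
  row 21 [10101]: (NOT 0 IMPLIES NOT 0) -> 1
  row 22 [10110]: (NOT 1 IMPLIES NOT 1) -> 1
  row 23 [10111]: (NOT 1 IMPLIES NOT 1) -> 1
  row 24 [11000]: (NOT 0 IMPLIES NOT 0) -> 1
  row 25 [11001]: (NOT 0 IMPLIES NOT 0) -> 1
  row 26 [11010]: (NOT 1 IMPLIES NOT 1) -> 1
  row 27 [11011]: (NOT 1 IMPLIES NOT 1) -> 1
  row 28 [11100]: (NOT 0 IMPLIES NOT 0) -> 1
  row 29 [11101]: (NOT 0 IMPLIES NOT 0) -> 1
  row 30 [11110]: (NOT 1 IMPLIES NOT 1) -> 1
  row 31 [11111]: (NOT 1 IMPLIES NOT 1) -> 1
Full result column, 8 rows per line (x1,x2 fixed per line; x3,x4,x5 runs 000..111 left to right):
  rows 0-7 [x1,x2=00]: 11111111  (ones: 8)
  rows 8-15 [x1,x2=01]: 11111111  (ones: 8)
  rows 16-23 [x1,x2=10]: 11111111  (ones: 8)
  rows 24-31 [x1,x2=11]: 11111111  (ones: 8)
Count of 1-rows = 8+8+8+8 = 32

32


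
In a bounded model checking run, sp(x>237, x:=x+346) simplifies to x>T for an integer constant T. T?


Formula: sp(P, x:=E) = exists old_x. (x = E[old_x/x]) AND P[old_x/x] (old_x is the value of x before the assignment; eliminate old_x by solving x = E[old_x/x] for old_x)
Step 1: Precondition P: x>237, i.e. old_x > 237
Step 2: Assignment gives x = old_x + 346, so old_x = x - 346
Step 3: Substitute into P: x - 346 > 237
Step 4: Simplify: x > 237+346 = 583

583


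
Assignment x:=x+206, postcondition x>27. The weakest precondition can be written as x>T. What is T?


Formula: wp(x:=E, P) = P[E/x] (substitute E for x in postcondition)
Step 1: Postcondition: x>27
Step 2: Substitute x+206 for x: x+206>27
Step 3: Solve for x: x > 27-206 = -179

-179


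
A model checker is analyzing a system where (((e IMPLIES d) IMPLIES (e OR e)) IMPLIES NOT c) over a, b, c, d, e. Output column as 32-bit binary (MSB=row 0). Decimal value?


Formula: (((e IMPLIES d) IMPLIES (e OR e)) IMPLIES NOT c) over a, b, c, d, e (32 rows)
Evaluate each row (bits = a,b,c,d,e, MSB first):
  row 0 [00000]: (((0 IMPLIES 0) IMPLIES (0 OR 0)) IMPLIES NOT 0) -> 1
  row 1 [00001]: (((1 IMPLIES 0) IMPLIES (1 OR 1)) IMPLIES NOT 0) -> 1
  row 2 [00010]: (((0 IMPLIES 1) IMPLIES (0 OR 0)) IMPLIES NOT 0) -> 1
  row 3 [00011]: (((1 IMPLIES 1) IMPLIES (1 OR 1)) IMPLIES NOT 0) -> 1
  row 4 [00100]: (((0 IMPLIES 0) IMPLIES (0 OR 0)) IMPLIES NOT 1) -> 1
  row 5 [00101]: (((1 IMPLIES 0) IMPLIES (1 OR 1)) IMPLIES NOT 1) -> 0
  row 6 [00110]: (((0 IMPLIES 1) IMPLIES (0 OR 0)) IMPLIES NOT 1) -> 1
  row 7 [00111]: (((1 IMPLIES 1) IMPLIES (1 OR 1)) IMPLIES NOT 1) -> 0
  row 8 [01000]: (((0 IMPLIES 0) IMPLIES (0 OR 0)) IMPLIES NOT 0) -> 1
  row 9 [01001]: (((1 IMPLIES 0) IMPLIES (1 OR 1)) IMPLIES NOT 0) -> 1
  row 10 [01010]: (((0 IMPLIES 1) IMPLIES (0 OR 0)) IMPLIES NOT 0) -> 1
  row 11 [01011]: (((1 IMPLIES 1) IMPLIES (1 OR 1)) IMPLIES NOT 0) -> 1
  row 12 [01100]: (((0 IMPLIES 0) IMPLIES (0 OR 0)) IMPLIES NOT 1) -> 1
  row 13 [01101]: (((1 IMPLIES 0) IMPLIES (1 OR 1)) IMPLIES NOT 1) -> 0
  row 14 [01110]: (((0 IMPLIES 1) IMPLIES (0 OR 0)) IMPLIES NOT 1) -> 1
  row 15 [01111]: (((1 IMPLIES 1) IMPLIES (1 OR 1)) IMPLIES NOT 1) -> 0
  row 16 [10000]: (((0 IMPLIES 0) IMPLIES (0 OR 0)) IMPLIES NOT 0) -> 1
  row 17 [10001]: (((1 IMPLIES 0) IMPLIES (1 OR 1)) IMPLIES NOT 0) -> 1
  row 18 [10010]: (((0 IMPLIES 1) IMPLIES (0 OR 0)) IMPLIES NOT 0) -> 1
  row 19 [10011]: (((1 IMPLIES 1) IMPLIES (1 OR 1)) IMPLIES NOT 0) -> 1
  row 20 [10100]: (((0 IMPLIES 0) IMPLIES (0 OR 0)) IMPLIES NOT 1) -> 1
  row 21 [10101]: (((1 IMPLIES 0) IMPLIES (1 OR 1)) IMPLIES NOT 1) -> 0
  row 22 [10110]: (((0 IMPLIES 1) IMPLIES (0 OR 0)) IMPLIES NOT 1) -> 1
  row 23 [10111]: (((1 IMPLIES 1) IMPLIES (1 OR 1)) IMPLIES NOT 1) -> 0
  row 24 [11000]: (((0 IMPLIES 0) IMPLIES (0 OR 0)) IMPLIES NOT 0) -> 1
  row 25 [11001]: (((1 IMPLIES 0) IMPLIES (1 OR 1)) IMPLIES NOT 0) -> 1
  row 26 [11010]: (((0 IMPLIES 1) IMPLIES (0 OR 0)) IMPLIES NOT 0) -> 1
  row 27 [11011]: (((1 IMPLIES 1) IMPLIES (1 OR 1)) IMPLIES NOT 0) -> 1
  row 28 [11100]: (((0 IMPLIES 0) IMPLIES (0 OR 0)) IMPLIES NOT 1) -> 1
  row 29 [11101]: (((1 IMPLIES 0) IMPLIES (1 OR 1)) IMPLIES NOT 1) -> 0
  row 30 [11110]: (((0 IMPLIES 1) IMPLIES (0 OR 0)) IMPLIES NOT 1) -> 1
  row 31 [11111]: (((1 IMPLIES 1) IMPLIES (1 OR 1)) IMPLIES NOT 1) -> 0
Full result column, 4 rows per line (a,b,c fixed per line; d,e runs 00..11 left to right):
  rows 0-3 [a,b,c=000]: 1111  = hex F
  rows 4-7 [a,b,c=001]: 1010  = hex A
  rows 8-11 [a,b,c=010]: 1111  = hex F
  rows 12-15 [a,b,c=011]: 1010  = hex A
  rows 16-19 [a,b,c=100]: 1111  = hex F
  rows 20-23 [a,b,c=101]: 1010  = hex A
  rows 24-27 [a,b,c=110]: 1111  = hex F
  rows 28-31 [a,b,c=111]: 1010  = hex A
Output column (row 0 .. row 31) = 11111010111110101111101011111010
Output column grouped in 4s = 1111 1010 1111 1010 1111 1010 1111 1010 = 0xFAFAFAFA
Convert to decimal digit by digit (value = value*16 + digit):
  F -> 15
  15*16 + 10 (A) = 250
  250*16 + 15 (F) = 4015
  4015*16 + 10 (A) = 64250
  64250*16 + 15 (F) = 1028015
  1028015*16 + 10 (A) = 16448250
  16448250*16 + 15 (F) = 263172015
  263172015*16 + 10 (A) = 4210752250
Decimal = 4210752250

4210752250


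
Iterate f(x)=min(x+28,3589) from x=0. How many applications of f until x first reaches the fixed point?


Step 1: x=0, cap=3589, increment=28
Step 2: x grows by 28 each step until capped at 3589; fixed point is x=3589
Step 3: iterations = ceil(3589/28) = 129

129


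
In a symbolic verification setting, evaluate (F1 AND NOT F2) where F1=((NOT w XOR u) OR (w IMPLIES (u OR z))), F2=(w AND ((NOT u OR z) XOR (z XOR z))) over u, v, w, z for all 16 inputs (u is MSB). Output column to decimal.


F1 = ((NOT w XOR u) OR (w IMPLIES (u OR z)))
F2 = (w AND ((NOT u OR z) XOR (z XOR z)))
Counterexample to F1=>F2 is where F1=1 and F2=0.
Evaluate each row (bits = u,v,w,z, MSB first):
  row 0 [0000]: F1=1 F2=0 -> F1&~F2 -> 1
  row 1 [0001]: F1=1 F2=0 -> F1&~F2 -> 1
  row 2 [0010]: F1=0 F2=1 -> F1&~F2 -> 0
  row 3 [0011]: F1=1 F2=1 -> F1&~F2 -> 0
  row 4 [0100]: F1=1 F2=0 -> F1&~F2 -> 1
  row 5 [0101]: F1=1 F2=0 -> F1&~F2 -> 1
  row 6 [0110]: F1=0 F2=1 -> F1&~F2 -> 0
  row 7 [0111]: F1=1 F2=1 -> F1&~F2 -> 0
  row 8 [1000]: F1=1 F2=0 -> F1&~F2 -> 1
  row 9 [1001]: F1=1 F2=0 -> F1&~F2 -> 1
  row 10 [1010]: F1=1 F2=0 -> F1&~F2 -> 1
  row 11 [1011]: F1=1 F2=1 -> F1&~F2 -> 0
  row 12 [1100]: F1=1 F2=0 -> F1&~F2 -> 1
  row 13 [1101]: F1=1 F2=0 -> F1&~F2 -> 1
  row 14 [1110]: F1=1 F2=0 -> F1&~F2 -> 1
  row 15 [1111]: F1=1 F2=1 -> F1&~F2 -> 0
Full result column, 4 rows per line (u,v fixed per line; w,z runs 00..11 left to right):
  rows 0-3 [u,v=00]: 1100  = hex C
  rows 4-7 [u,v=01]: 1100  = hex C
  rows 8-11 [u,v=10]: 1110  = hex E
  rows 12-15 [u,v=11]: 1110  = hex E
Counterexample vector (row 0 .. row 15) = 1100110011101110
Output column grouped in 4s = 1100 1100 1110 1110 = 0xCCEE
Convert to decimal digit by digit (value = value*16 + digit):
  C -> 12
  12*16 + 12 (C) = 204
  204*16 + 14 (E) = 3278
  3278*16 + 14 (E) = 52462
Decimal = 52462

52462


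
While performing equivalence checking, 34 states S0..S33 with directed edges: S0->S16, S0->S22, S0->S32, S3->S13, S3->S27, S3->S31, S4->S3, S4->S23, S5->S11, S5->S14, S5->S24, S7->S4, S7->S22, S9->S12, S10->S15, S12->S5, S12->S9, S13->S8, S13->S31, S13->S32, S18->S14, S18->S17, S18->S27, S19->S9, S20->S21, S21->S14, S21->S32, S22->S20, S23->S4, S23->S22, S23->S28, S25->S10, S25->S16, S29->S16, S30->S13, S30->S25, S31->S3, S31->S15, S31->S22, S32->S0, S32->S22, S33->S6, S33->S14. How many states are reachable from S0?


BFS from S0:
  layer 0: {S0}
  layer 1: {S16, S22, S32}
  layer 2: {S20}
  layer 3: {S21}
  layer 4: {S14}
Reachable set: {S0, S14, S16, S20, S21, S22, S32}
Count = 7

7


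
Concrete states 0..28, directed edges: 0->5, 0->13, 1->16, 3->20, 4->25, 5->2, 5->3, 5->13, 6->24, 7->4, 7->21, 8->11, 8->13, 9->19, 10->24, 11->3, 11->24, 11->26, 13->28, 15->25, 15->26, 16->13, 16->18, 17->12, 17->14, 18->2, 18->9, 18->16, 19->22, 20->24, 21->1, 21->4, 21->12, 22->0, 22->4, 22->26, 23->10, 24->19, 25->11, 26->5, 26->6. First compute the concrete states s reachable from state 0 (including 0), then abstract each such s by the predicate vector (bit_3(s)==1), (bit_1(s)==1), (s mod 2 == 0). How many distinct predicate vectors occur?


BFS from 0:
Concrete reachable: {0, 2, 3, 4, 5, 6, 11, 13, 19, 20, 22, 24, 25, 26, 28}
Abstract via predicates (bit_3(s)==1), (bit_1(s)==1), (s mod 2 == 0):
  (0,0,0) <- {5}
  (0,0,1) <- {0, 4, 20}
  (0,1,0) <- {3, 19}
  (0,1,1) <- {2, 6, 22}
  (1,0,0) <- {13, 25}
  (1,0,1) <- {24, 28}
  (1,1,0) <- {11}
  (1,1,1) <- {26}
Distinct abstract states = 8

8


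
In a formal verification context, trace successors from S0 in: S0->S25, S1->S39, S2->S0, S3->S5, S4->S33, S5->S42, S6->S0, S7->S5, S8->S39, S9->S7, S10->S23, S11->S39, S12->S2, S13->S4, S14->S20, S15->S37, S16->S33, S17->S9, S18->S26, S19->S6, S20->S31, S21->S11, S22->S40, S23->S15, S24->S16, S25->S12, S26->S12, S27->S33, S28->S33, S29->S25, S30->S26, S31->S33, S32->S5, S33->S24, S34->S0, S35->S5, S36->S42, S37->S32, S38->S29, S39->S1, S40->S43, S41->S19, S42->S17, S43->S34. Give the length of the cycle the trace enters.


Trace from S0 until a state repeats:
  S0 -> S25 -> S12 -> S2 -> S0
S0 first seen at step 0, revisited at step 4.
Cycle length = 4 - 0 = 4

4


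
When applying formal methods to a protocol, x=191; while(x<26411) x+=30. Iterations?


Step 1: x goes from 191 toward 26411 by 30; the body runs while x<26411, so iterations = ceil((bound-start)/step)
Step 2: Distance=26220
Step 3: ceil(26220/30)=874

874


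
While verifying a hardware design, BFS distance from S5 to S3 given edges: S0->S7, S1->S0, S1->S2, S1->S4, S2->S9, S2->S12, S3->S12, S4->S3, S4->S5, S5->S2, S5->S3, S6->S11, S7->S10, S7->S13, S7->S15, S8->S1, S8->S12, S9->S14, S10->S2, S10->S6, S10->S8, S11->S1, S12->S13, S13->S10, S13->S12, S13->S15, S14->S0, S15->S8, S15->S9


BFS layer-by-layer from S5:
  dist 0: {S5}
  dist 1: {S2, S3}
  -> S3 reached at distance 1
Shortest path length = 1

1


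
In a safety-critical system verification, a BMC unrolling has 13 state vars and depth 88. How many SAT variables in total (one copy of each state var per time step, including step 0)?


BMC unrolls to depth k, creating one copy of each state var for steps 0..k.
Step count = 88 + 1 = 89 (steps 0 through 88)
Vars per step = 13
Total = 13 * 89 = 1157

1157
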